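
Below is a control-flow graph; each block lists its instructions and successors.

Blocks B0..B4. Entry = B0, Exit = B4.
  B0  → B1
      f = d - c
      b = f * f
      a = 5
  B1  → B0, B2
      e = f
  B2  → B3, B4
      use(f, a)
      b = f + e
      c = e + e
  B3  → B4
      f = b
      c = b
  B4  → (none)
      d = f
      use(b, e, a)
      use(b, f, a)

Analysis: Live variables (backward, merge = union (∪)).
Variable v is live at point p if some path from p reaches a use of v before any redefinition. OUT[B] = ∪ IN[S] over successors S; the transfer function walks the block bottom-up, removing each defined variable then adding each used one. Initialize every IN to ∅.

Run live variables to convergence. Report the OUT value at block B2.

Fixpoint table:
  B0: | IN={c, d} | OUT={a, c, d, f}
  B1: | IN={a, c, d, f} | OUT={a, c, d, e, f}
  B2: | IN={a, e, f} | OUT={a, b, e, f}
  B3: | IN={a, b, e} | OUT={a, b, e, f}
  B4: | IN={a, b, e, f} | OUT={}

Merge at B2: OUT[B2] = IN[B3] ⊔ IN[B4] = {a, b, e, f}

Answer: {a, b, e, f}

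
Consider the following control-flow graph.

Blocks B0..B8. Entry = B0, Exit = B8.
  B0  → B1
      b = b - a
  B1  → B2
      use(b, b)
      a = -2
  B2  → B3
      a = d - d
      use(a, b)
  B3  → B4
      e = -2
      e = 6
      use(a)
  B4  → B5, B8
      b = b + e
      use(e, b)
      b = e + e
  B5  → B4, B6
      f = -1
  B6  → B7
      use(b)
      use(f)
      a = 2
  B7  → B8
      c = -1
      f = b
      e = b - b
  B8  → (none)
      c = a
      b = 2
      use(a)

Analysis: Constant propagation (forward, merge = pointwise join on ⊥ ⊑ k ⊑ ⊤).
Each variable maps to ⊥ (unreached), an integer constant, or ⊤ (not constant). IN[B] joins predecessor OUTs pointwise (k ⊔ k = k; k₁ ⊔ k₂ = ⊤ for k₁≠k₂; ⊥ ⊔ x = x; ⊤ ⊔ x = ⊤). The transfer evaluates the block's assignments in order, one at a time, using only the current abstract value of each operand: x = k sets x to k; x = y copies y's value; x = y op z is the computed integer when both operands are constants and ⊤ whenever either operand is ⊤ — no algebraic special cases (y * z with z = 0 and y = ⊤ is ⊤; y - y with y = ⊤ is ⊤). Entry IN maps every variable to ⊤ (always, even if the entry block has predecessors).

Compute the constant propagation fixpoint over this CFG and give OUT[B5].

Answer: {a: ⊤, b: 12, c: ⊤, d: ⊤, e: 6, f: -1}

Working:
Converged values:
  B0:  IN=(all ⊤)  OUT=(all ⊤)
  B1:  IN=(all ⊤)  OUT={a:-2; rest ⊤}
  B2:  IN={a:-2; rest ⊤}  OUT=(all ⊤)
  B3:  IN=(all ⊤)  OUT={e:6; rest ⊤}
  B4:  IN={e:6; rest ⊤}  OUT={b:12, e:6; rest ⊤}
  B5:  IN={b:12, e:6; rest ⊤}  OUT={b:12, e:6, f:-1; rest ⊤}
  B6:  IN={b:12, e:6, f:-1; rest ⊤}  OUT={a:2, b:12, e:6, f:-1; rest ⊤}
  B7:  IN={a:2, b:12, e:6, f:-1; rest ⊤}  OUT={a:2, b:12, c:-1, e:0, f:12; rest ⊤}
  B8:  IN={b:12; rest ⊤}  OUT={b:2; rest ⊤}

Merge at B5: IN[B5] = OUT[B4] = {a: ⊤, b: 12, c: ⊤, d: ⊤, e: 6, f: ⊤}
Applying B5's transfer function to that IN value gives OUT[B5] (row B5 above).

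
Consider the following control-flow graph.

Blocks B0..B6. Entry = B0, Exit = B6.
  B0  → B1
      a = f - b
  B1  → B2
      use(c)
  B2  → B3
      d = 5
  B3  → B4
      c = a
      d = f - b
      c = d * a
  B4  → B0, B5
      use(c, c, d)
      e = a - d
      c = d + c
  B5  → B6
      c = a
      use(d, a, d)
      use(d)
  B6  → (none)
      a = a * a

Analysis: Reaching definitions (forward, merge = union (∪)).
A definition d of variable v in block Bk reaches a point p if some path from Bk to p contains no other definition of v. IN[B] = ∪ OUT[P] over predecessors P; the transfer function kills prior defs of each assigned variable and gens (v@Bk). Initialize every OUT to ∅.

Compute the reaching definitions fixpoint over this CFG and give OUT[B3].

Fixpoint table:
  B0:   IN={a@B0, c@B4, d@B3, e@B4}   OUT={a@B0, c@B4, d@B3, e@B4}
  B1:   IN={a@B0, c@B4, d@B3, e@B4}   OUT={a@B0, c@B4, d@B3, e@B4}
  B2:   IN={a@B0, c@B4, d@B3, e@B4}   OUT={a@B0, c@B4, d@B2, e@B4}
  B3:   IN={a@B0, c@B4, d@B2, e@B4}   OUT={a@B0, c@B3, d@B3, e@B4}
  B4:   IN={a@B0, c@B3, d@B3, e@B4}   OUT={a@B0, c@B4, d@B3, e@B4}
  B5:   IN={a@B0, c@B4, d@B3, e@B4}   OUT={a@B0, c@B5, d@B3, e@B4}
  B6:   IN={a@B0, c@B5, d@B3, e@B4}   OUT={a@B6, c@B5, d@B3, e@B4}

Merge at B3: IN[B3] = OUT[B2] = {a@B0, c@B4, d@B2, e@B4}
Applying B3's transfer function to that IN value gives OUT[B3] (row B3 above).

Answer: {a@B0, c@B3, d@B3, e@B4}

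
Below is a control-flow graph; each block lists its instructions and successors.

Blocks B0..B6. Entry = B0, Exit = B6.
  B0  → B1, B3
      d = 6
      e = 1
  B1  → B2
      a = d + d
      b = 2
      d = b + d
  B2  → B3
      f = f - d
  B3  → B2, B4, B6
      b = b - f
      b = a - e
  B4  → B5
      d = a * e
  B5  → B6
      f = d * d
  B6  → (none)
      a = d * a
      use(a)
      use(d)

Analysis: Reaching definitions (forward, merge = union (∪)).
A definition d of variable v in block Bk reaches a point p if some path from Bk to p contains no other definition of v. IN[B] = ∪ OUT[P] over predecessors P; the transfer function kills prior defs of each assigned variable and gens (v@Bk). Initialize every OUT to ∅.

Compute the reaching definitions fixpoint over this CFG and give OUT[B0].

Converged values:
  B0: | IN={} | OUT={d@B0, e@B0}
  B1: | IN={d@B0, e@B0} | OUT={a@B1, b@B1, d@B1, e@B0}
  B2: | IN={a@B1, b@B1, b@B3, d@B0, d@B1, e@B0, f@B2} | OUT={a@B1, b@B1, b@B3, d@B0, d@B1, e@B0, f@B2}
  B3: | IN={a@B1, b@B1, b@B3, d@B0, d@B1, e@B0, f@B2} | OUT={a@B1, b@B3, d@B0, d@B1, e@B0, f@B2}
  B4: | IN={a@B1, b@B3, d@B0, d@B1, e@B0, f@B2} | OUT={a@B1, b@B3, d@B4, e@B0, f@B2}
  B5: | IN={a@B1, b@B3, d@B4, e@B0, f@B2} | OUT={a@B1, b@B3, d@B4, e@B0, f@B5}
  B6: | IN={a@B1, b@B3, d@B0, d@B1, d@B4, e@B0, f@B2, f@B5} | OUT={a@B6, b@B3, d@B0, d@B1, d@B4, e@B0, f@B2, f@B5}

B0 is the boundary node: IN[B0] = {}
Applying B0's transfer function to that IN value gives OUT[B0] (row B0 above).

Answer: {d@B0, e@B0}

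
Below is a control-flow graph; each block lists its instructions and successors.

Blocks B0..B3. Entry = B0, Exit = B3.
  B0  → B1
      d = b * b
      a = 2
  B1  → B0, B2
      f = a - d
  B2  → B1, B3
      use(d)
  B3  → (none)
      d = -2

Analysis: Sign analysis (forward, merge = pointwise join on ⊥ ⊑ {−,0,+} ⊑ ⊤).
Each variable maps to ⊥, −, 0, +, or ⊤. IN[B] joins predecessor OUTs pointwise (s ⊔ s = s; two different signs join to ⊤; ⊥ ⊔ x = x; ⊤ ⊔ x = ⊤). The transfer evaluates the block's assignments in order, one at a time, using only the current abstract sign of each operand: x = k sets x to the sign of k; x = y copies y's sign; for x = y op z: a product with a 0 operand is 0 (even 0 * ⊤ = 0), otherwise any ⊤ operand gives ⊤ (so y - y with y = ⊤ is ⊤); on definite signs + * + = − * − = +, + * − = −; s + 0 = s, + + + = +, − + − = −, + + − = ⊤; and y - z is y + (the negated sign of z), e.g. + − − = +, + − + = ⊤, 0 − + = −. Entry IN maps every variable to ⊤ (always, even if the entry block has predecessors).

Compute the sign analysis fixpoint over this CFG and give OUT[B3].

Converged values:
  B0:   IN=(all ⊤)   OUT={a:+; rest ⊤}
  B1:   IN={a:+; rest ⊤}   OUT={a:+; rest ⊤}
  B2:   IN={a:+; rest ⊤}   OUT={a:+; rest ⊤}
  B3:   IN={a:+; rest ⊤}   OUT={a:+, d:-; rest ⊤}

Merge at B3: IN[B3] = OUT[B2] = {a: +, b: ⊤, c: ⊤, d: ⊤, e: ⊤, f: ⊤}
Applying B3's transfer function to that IN value gives OUT[B3] (row B3 above).

Answer: {a: +, b: ⊤, c: ⊤, d: -, e: ⊤, f: ⊤}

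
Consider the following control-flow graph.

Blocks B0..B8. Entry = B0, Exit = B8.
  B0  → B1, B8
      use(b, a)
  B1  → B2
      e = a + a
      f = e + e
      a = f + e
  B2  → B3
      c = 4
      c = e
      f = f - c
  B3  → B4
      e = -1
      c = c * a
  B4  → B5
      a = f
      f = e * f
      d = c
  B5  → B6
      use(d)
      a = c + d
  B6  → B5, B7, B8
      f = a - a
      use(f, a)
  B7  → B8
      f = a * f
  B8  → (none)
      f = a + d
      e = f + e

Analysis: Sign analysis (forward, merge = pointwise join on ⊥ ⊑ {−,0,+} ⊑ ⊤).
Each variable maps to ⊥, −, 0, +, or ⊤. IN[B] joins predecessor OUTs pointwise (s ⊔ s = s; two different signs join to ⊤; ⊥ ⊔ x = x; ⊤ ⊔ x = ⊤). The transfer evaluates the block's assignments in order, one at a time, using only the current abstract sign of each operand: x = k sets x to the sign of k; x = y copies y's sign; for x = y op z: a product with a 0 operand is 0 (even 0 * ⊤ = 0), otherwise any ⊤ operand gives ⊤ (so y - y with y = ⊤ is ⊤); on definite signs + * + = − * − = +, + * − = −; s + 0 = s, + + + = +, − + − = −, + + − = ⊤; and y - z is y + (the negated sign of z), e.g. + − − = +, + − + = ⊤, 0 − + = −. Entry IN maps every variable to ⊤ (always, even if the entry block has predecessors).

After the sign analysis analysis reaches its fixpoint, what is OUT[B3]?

Answer: {a: ⊤, b: ⊤, c: ⊤, d: ⊤, e: -, f: ⊤}

Working:
Per-block solution:
  B0: | IN=(all ⊤) | OUT=(all ⊤)
  B1: | IN=(all ⊤) | OUT=(all ⊤)
  B2: | IN=(all ⊤) | OUT=(all ⊤)
  B3: | IN=(all ⊤) | OUT={e:-; rest ⊤}
  B4: | IN={e:-; rest ⊤} | OUT={e:-; rest ⊤}
  B5: | IN={e:-; rest ⊤} | OUT={e:-; rest ⊤}
  B6: | IN={e:-; rest ⊤} | OUT={e:-; rest ⊤}
  B7: | IN={e:-; rest ⊤} | OUT={e:-; rest ⊤}
  B8: | IN=(all ⊤) | OUT=(all ⊤)

Merge at B3: IN[B3] = OUT[B2] = {a: ⊤, b: ⊤, c: ⊤, d: ⊤, e: ⊤, f: ⊤}
Applying B3's transfer function to that IN value gives OUT[B3] (row B3 above).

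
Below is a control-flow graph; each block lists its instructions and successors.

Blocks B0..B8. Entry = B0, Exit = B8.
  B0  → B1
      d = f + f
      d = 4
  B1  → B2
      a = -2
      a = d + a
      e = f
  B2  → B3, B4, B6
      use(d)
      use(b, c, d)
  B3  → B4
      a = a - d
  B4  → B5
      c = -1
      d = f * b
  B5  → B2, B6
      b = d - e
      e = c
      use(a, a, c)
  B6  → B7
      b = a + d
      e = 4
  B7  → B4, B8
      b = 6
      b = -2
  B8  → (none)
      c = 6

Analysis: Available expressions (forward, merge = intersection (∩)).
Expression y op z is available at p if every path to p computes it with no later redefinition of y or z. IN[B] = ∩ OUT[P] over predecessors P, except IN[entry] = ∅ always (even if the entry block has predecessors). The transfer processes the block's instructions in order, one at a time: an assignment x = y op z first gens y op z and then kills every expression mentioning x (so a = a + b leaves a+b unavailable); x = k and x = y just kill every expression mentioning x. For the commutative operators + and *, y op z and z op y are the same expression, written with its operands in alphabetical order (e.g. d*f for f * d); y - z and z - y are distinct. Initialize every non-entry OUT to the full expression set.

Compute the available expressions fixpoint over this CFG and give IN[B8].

Answer: {a+d, f+f}

Trace:
Converged values:
  B0:  IN={}  OUT={f+f}
  B1:  IN={f+f}  OUT={f+f}
  B2:  IN={f+f}  OUT={f+f}
  B3:  IN={f+f}  OUT={f+f}
  B4:  IN={f+f}  OUT={b*f, f+f}
  B5:  IN={b*f, f+f}  OUT={f+f}
  B6:  IN={f+f}  OUT={a+d, f+f}
  B7:  IN={a+d, f+f}  OUT={a+d, f+f}
  B8:  IN={a+d, f+f}  OUT={a+d, f+f}

Merge at B8: IN[B8] = OUT[B7] = {a+d, f+f}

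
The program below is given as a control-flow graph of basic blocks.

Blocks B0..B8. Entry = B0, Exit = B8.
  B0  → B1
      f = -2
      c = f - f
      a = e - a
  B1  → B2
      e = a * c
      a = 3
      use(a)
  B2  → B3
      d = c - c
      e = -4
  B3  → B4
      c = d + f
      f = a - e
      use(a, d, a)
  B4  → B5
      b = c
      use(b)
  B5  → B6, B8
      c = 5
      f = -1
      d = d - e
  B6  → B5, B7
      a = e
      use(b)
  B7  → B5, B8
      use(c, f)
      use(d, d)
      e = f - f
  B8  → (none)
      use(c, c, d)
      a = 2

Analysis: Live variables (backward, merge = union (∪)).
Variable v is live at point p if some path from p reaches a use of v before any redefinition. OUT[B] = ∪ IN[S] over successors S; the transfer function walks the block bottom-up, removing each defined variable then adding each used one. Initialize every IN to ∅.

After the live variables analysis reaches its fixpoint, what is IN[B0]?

Answer: {a, e}

Trace:
Per-block solution:
  B0:   IN={a, e}   OUT={a, c, f}
  B1:   IN={a, c, f}   OUT={a, c, f}
  B2:   IN={a, c, f}   OUT={a, d, e, f}
  B3:   IN={a, d, e, f}   OUT={c, d, e}
  B4:   IN={c, d, e}   OUT={b, d, e}
  B5:   IN={b, d, e}   OUT={b, c, d, e, f}
  B6:   IN={b, c, d, e, f}   OUT={b, c, d, e, f}
  B7:   IN={b, c, d, f}   OUT={b, c, d, e}
  B8:   IN={c, d}   OUT={}

Merge at B0: OUT[B0] = IN[B1] = {a, c, f}
Applying B0's transfer function to that OUT value gives IN[B0] (row B0 above).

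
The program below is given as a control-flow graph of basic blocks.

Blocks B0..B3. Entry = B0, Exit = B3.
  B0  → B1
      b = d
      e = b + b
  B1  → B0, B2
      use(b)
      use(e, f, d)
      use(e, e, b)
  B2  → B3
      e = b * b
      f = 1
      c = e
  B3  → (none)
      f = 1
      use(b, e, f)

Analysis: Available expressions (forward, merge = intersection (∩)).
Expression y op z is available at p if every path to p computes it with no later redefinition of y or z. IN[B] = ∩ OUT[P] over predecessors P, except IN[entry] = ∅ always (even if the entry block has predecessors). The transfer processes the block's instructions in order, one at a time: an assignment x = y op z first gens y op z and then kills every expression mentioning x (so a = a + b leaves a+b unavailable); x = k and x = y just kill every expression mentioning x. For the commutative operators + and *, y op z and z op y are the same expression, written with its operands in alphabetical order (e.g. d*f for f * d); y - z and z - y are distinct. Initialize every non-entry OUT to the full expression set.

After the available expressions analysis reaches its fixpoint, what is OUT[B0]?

Answer: {b+b}

Trace:
Converged values:
  B0: | IN={} | OUT={b+b}
  B1: | IN={b+b} | OUT={b+b}
  B2: | IN={b+b} | OUT={b*b, b+b}
  B3: | IN={b*b, b+b} | OUT={b*b, b+b}

Merge at B0 (entry node, so the boundary value {} is joined with the incoming edge(s)): IN[B0] = {} ∩ OUT[B1] = {}
Applying B0's transfer function to that IN value gives OUT[B0] (row B0 above).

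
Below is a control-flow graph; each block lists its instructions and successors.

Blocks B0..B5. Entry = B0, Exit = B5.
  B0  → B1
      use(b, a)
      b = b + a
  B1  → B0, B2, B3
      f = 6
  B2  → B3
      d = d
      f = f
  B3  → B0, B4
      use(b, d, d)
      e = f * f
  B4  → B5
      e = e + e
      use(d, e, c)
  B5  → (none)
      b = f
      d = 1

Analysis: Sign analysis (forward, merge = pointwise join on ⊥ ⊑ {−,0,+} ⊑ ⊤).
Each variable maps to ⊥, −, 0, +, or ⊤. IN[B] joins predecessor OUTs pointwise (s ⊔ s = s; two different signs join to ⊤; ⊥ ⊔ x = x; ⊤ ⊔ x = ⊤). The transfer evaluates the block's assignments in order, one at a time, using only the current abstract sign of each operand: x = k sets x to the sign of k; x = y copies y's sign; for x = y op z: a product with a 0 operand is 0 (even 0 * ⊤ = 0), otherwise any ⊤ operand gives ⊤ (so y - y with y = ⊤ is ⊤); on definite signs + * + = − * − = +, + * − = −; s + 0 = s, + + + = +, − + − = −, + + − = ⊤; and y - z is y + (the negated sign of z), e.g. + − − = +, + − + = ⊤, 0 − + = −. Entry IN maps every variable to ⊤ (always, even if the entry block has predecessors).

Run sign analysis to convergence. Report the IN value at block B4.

Answer: {a: ⊤, b: ⊤, c: ⊤, d: ⊤, e: +, f: +}

Derivation:
Converged values:
  B0:  IN=(all ⊤)  OUT=(all ⊤)
  B1:  IN=(all ⊤)  OUT={f:+; rest ⊤}
  B2:  IN={f:+; rest ⊤}  OUT={f:+; rest ⊤}
  B3:  IN={f:+; rest ⊤}  OUT={e:+, f:+; rest ⊤}
  B4:  IN={e:+, f:+; rest ⊤}  OUT={e:+, f:+; rest ⊤}
  B5:  IN={e:+, f:+; rest ⊤}  OUT={b:+, d:+, e:+, f:+; rest ⊤}

Merge at B4: IN[B4] = OUT[B3] = {a: ⊤, b: ⊤, c: ⊤, d: ⊤, e: +, f: +}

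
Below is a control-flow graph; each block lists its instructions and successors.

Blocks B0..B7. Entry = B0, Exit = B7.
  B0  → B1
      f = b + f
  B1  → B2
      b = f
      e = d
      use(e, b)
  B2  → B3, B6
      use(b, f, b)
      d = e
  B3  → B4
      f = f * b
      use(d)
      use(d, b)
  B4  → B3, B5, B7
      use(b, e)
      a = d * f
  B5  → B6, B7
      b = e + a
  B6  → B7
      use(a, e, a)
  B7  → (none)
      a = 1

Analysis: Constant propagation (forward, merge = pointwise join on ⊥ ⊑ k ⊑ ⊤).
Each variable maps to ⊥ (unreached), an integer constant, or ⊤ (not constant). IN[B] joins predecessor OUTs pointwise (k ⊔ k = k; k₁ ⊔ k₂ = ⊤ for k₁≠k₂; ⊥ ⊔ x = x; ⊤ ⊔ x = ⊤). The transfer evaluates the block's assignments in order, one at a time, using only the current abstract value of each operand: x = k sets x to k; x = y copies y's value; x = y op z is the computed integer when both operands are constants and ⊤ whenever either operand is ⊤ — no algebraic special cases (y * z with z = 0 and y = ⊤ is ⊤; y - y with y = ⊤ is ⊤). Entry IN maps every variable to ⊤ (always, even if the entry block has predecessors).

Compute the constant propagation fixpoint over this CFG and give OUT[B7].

Answer: {a: 1, b: ⊤, c: ⊤, d: ⊤, e: ⊤, f: ⊤}

Trace:
Converged values:
  B0:  IN=(all ⊤)  OUT=(all ⊤)
  B1:  IN=(all ⊤)  OUT=(all ⊤)
  B2:  IN=(all ⊤)  OUT=(all ⊤)
  B3:  IN=(all ⊤)  OUT=(all ⊤)
  B4:  IN=(all ⊤)  OUT=(all ⊤)
  B5:  IN=(all ⊤)  OUT=(all ⊤)
  B6:  IN=(all ⊤)  OUT=(all ⊤)
  B7:  IN=(all ⊤)  OUT={a:1; rest ⊤}

Merge at B7: IN[B7] = OUT[B4] ⊔ OUT[B5] ⊔ OUT[B6] = {a: ⊤, b: ⊤, c: ⊤, d: ⊤, e: ⊤, f: ⊤}
Applying B7's transfer function to that IN value gives OUT[B7] (row B7 above).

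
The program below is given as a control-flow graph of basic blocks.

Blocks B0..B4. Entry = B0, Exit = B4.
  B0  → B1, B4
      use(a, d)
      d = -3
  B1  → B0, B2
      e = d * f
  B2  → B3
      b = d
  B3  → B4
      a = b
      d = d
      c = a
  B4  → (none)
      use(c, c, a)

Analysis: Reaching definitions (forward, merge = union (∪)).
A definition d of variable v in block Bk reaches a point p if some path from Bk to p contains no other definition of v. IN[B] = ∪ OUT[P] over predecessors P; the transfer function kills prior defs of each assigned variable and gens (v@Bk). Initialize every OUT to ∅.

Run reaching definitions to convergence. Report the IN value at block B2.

Per-block solution:
  B0:   IN={d@B0, e@B1}   OUT={d@B0, e@B1}
  B1:   IN={d@B0, e@B1}   OUT={d@B0, e@B1}
  B2:   IN={d@B0, e@B1}   OUT={b@B2, d@B0, e@B1}
  B3:   IN={b@B2, d@B0, e@B1}   OUT={a@B3, b@B2, c@B3, d@B3, e@B1}
  B4:   IN={a@B3, b@B2, c@B3, d@B0, d@B3, e@B1}   OUT={a@B3, b@B2, c@B3, d@B0, d@B3, e@B1}

Merge at B2: IN[B2] = OUT[B1] = {d@B0, e@B1}

Answer: {d@B0, e@B1}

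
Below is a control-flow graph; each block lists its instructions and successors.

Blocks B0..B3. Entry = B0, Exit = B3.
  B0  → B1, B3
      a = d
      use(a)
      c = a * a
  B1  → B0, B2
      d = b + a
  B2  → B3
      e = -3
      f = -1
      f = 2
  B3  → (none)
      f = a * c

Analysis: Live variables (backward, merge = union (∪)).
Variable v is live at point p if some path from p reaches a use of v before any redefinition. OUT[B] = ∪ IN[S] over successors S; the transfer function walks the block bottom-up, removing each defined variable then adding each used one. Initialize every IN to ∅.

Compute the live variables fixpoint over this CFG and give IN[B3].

Answer: {a, c}

Derivation:
Fixpoint table:
  B0:  IN={b, d}  OUT={a, b, c}
  B1:  IN={a, b, c}  OUT={a, b, c, d}
  B2:  IN={a, c}  OUT={a, c}
  B3:  IN={a, c}  OUT={}

B3 is the boundary node: OUT[B3] = {}
Applying B3's transfer function to that OUT value gives IN[B3] (row B3 above).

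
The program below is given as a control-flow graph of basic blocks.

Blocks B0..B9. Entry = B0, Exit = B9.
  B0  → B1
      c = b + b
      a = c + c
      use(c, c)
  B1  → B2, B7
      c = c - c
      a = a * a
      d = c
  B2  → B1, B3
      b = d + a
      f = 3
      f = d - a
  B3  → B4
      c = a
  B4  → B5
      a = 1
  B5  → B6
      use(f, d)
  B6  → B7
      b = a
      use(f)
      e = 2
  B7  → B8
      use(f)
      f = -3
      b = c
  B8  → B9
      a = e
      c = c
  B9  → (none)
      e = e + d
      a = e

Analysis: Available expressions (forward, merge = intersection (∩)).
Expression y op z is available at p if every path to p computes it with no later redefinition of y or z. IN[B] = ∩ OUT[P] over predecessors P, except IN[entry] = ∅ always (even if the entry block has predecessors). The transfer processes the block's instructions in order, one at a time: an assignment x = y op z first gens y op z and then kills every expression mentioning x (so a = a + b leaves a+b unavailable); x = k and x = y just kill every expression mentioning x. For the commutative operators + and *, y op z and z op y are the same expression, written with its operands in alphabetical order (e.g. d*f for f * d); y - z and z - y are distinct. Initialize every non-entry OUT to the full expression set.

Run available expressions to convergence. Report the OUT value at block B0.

Answer: {b+b, c+c}

Working:
Fixpoint table:
  B0:   IN={}   OUT={b+b, c+c}
  B1:   IN={}   OUT={}
  B2:   IN={}   OUT={a+d, d-a}
  B3:   IN={a+d, d-a}   OUT={a+d, d-a}
  B4:   IN={a+d, d-a}   OUT={}
  B5:   IN={}   OUT={}
  B6:   IN={}   OUT={}
  B7:   IN={}   OUT={}
  B8:   IN={}   OUT={}
  B9:   IN={}   OUT={}

B0 is the boundary node: IN[B0] = {}
Applying B0's transfer function to that IN value gives OUT[B0] (row B0 above).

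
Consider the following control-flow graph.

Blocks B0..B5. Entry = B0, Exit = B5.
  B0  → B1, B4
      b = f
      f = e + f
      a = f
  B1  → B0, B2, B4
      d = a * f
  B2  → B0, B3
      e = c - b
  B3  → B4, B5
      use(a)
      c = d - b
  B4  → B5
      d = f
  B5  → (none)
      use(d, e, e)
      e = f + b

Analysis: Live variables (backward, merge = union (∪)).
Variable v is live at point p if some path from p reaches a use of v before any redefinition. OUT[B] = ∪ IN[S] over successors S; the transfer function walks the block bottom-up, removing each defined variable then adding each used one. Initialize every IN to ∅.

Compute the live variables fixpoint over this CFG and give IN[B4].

Answer: {b, e, f}

Derivation:
Converged values:
  B0: | IN={c, e, f} | OUT={a, b, c, e, f}
  B1: | IN={a, b, c, e, f} | OUT={a, b, c, d, e, f}
  B2: | IN={a, b, c, d, f} | OUT={a, b, c, d, e, f}
  B3: | IN={a, b, d, e, f} | OUT={b, d, e, f}
  B4: | IN={b, e, f} | OUT={b, d, e, f}
  B5: | IN={b, d, e, f} | OUT={}

Merge at B4: OUT[B4] = IN[B5] = {b, d, e, f}
Applying B4's transfer function to that OUT value gives IN[B4] (row B4 above).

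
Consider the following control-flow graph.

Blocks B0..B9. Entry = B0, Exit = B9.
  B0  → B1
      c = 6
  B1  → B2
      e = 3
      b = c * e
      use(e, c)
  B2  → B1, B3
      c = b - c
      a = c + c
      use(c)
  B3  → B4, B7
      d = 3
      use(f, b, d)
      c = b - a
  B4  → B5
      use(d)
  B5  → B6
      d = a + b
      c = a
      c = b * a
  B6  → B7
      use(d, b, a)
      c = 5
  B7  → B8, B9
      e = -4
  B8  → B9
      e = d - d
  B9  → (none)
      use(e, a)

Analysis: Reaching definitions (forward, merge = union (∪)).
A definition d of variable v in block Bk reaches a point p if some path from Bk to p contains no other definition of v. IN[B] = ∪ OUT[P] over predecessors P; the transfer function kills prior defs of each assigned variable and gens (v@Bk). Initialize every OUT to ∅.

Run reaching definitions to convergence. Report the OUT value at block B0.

Fixpoint table:
  B0:   IN={}   OUT={c@B0}
  B1:   IN={a@B2, b@B1, c@B0, c@B2, e@B1}   OUT={a@B2, b@B1, c@B0, c@B2, e@B1}
  B2:   IN={a@B2, b@B1, c@B0, c@B2, e@B1}   OUT={a@B2, b@B1, c@B2, e@B1}
  B3:   IN={a@B2, b@B1, c@B2, e@B1}   OUT={a@B2, b@B1, c@B3, d@B3, e@B1}
  B4:   IN={a@B2, b@B1, c@B3, d@B3, e@B1}   OUT={a@B2, b@B1, c@B3, d@B3, e@B1}
  B5:   IN={a@B2, b@B1, c@B3, d@B3, e@B1}   OUT={a@B2, b@B1, c@B5, d@B5, e@B1}
  B6:   IN={a@B2, b@B1, c@B5, d@B5, e@B1}   OUT={a@B2, b@B1, c@B6, d@B5, e@B1}
  B7:   IN={a@B2, b@B1, c@B3, c@B6, d@B3, d@B5, e@B1}   OUT={a@B2, b@B1, c@B3, c@B6, d@B3, d@B5, e@B7}
  B8:   IN={a@B2, b@B1, c@B3, c@B6, d@B3, d@B5, e@B7}   OUT={a@B2, b@B1, c@B3, c@B6, d@B3, d@B5, e@B8}
  B9:   IN={a@B2, b@B1, c@B3, c@B6, d@B3, d@B5, e@B7, e@B8}   OUT={a@B2, b@B1, c@B3, c@B6, d@B3, d@B5, e@B7, e@B8}

B0 is the boundary node: IN[B0] = {}
Applying B0's transfer function to that IN value gives OUT[B0] (row B0 above).

Answer: {c@B0}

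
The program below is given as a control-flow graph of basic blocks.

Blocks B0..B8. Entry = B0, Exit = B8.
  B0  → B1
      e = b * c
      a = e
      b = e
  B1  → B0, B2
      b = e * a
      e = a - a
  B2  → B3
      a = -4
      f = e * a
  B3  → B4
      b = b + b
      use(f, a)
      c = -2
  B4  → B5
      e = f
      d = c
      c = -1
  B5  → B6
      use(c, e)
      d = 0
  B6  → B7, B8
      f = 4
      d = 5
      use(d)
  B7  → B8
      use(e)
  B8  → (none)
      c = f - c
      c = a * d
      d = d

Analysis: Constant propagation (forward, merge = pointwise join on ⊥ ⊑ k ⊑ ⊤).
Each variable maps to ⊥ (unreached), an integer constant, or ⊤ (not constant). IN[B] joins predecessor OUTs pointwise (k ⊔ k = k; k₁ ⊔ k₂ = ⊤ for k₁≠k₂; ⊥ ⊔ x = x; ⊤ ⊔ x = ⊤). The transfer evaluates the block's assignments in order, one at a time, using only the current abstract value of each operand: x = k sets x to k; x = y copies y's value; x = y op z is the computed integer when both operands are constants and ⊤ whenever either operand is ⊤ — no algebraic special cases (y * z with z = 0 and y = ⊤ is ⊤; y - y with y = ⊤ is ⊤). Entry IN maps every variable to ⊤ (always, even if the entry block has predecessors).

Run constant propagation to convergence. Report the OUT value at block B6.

Per-block solution:
  B0:   IN=(all ⊤)   OUT=(all ⊤)
  B1:   IN=(all ⊤)   OUT=(all ⊤)
  B2:   IN=(all ⊤)   OUT={a:-4; rest ⊤}
  B3:   IN={a:-4; rest ⊤}   OUT={a:-4, c:-2; rest ⊤}
  B4:   IN={a:-4, c:-2; rest ⊤}   OUT={a:-4, c:-1, d:-2; rest ⊤}
  B5:   IN={a:-4, c:-1, d:-2; rest ⊤}   OUT={a:-4, c:-1, d:0; rest ⊤}
  B6:   IN={a:-4, c:-1, d:0; rest ⊤}   OUT={a:-4, c:-1, d:5, f:4; rest ⊤}
  B7:   IN={a:-4, c:-1, d:5, f:4; rest ⊤}   OUT={a:-4, c:-1, d:5, f:4; rest ⊤}
  B8:   IN={a:-4, c:-1, d:5, f:4; rest ⊤}   OUT={a:-4, c:-20, d:5, f:4; rest ⊤}

Merge at B6: IN[B6] = OUT[B5] = {a: -4, b: ⊤, c: -1, d: 0, e: ⊤, f: ⊤}
Applying B6's transfer function to that IN value gives OUT[B6] (row B6 above).

Answer: {a: -4, b: ⊤, c: -1, d: 5, e: ⊤, f: 4}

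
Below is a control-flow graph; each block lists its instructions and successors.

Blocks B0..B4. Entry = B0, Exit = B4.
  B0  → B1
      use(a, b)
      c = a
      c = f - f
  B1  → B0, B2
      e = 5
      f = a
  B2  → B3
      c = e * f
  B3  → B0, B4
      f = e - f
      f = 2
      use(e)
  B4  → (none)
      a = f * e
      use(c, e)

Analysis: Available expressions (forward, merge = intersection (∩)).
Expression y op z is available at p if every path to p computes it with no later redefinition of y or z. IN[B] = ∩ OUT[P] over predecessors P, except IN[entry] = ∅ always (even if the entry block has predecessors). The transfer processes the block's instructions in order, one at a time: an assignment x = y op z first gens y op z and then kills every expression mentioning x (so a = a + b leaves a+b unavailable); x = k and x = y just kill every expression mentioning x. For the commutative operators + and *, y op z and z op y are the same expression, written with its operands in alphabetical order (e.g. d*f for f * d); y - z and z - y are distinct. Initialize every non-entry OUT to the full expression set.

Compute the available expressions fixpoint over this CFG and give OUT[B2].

Per-block solution:
  B0: | IN={} | OUT={f-f}
  B1: | IN={f-f} | OUT={}
  B2: | IN={} | OUT={e*f}
  B3: | IN={e*f} | OUT={}
  B4: | IN={} | OUT={e*f}

Merge at B2: IN[B2] = OUT[B1] = {}
Applying B2's transfer function to that IN value gives OUT[B2] (row B2 above).

Answer: {e*f}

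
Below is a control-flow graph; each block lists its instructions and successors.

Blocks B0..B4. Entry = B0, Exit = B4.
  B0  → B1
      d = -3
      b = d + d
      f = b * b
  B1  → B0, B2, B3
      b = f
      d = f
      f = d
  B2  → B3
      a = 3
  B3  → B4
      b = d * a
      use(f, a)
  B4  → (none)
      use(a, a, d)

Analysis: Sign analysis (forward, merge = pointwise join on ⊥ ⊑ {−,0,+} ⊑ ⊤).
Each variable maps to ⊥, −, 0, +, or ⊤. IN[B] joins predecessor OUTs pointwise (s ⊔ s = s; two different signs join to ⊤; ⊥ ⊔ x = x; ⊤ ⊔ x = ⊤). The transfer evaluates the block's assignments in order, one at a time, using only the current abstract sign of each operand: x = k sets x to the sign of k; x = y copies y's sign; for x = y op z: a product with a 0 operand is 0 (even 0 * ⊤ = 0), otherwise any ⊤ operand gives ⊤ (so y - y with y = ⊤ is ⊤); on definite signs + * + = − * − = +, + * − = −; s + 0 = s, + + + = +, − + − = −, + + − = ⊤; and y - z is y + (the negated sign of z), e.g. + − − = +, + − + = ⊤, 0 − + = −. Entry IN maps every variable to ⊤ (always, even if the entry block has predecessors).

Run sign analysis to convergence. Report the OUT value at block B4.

Answer: {a: ⊤, b: ⊤, c: ⊤, d: +, e: ⊤, f: +}

Derivation:
Fixpoint table:
  B0:  IN=(all ⊤)  OUT={b:-, d:-, f:+; rest ⊤}
  B1:  IN={b:-, d:-, f:+; rest ⊤}  OUT={b:+, d:+, f:+; rest ⊤}
  B2:  IN={b:+, d:+, f:+; rest ⊤}  OUT={a:+, b:+, d:+, f:+; rest ⊤}
  B3:  IN={b:+, d:+, f:+; rest ⊤}  OUT={d:+, f:+; rest ⊤}
  B4:  IN={d:+, f:+; rest ⊤}  OUT={d:+, f:+; rest ⊤}

Merge at B4: IN[B4] = OUT[B3] = {a: ⊤, b: ⊤, c: ⊤, d: +, e: ⊤, f: +}
Applying B4's transfer function to that IN value gives OUT[B4] (row B4 above).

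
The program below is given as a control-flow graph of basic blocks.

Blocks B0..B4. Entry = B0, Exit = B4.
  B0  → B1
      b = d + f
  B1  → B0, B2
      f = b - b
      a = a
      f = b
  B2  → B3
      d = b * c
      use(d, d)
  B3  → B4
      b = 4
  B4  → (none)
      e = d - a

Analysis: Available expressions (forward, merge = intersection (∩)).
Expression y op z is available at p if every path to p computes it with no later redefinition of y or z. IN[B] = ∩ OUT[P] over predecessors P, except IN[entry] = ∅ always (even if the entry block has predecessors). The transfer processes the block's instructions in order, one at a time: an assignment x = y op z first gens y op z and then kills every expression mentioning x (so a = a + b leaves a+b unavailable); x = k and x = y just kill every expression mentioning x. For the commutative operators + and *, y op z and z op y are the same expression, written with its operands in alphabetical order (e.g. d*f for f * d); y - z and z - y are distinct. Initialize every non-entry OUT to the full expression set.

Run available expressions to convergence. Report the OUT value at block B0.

Per-block solution:
  B0: | IN={} | OUT={d+f}
  B1: | IN={d+f} | OUT={b-b}
  B2: | IN={b-b} | OUT={b*c, b-b}
  B3: | IN={b*c, b-b} | OUT={}
  B4: | IN={} | OUT={d-a}

Merge at B0 (entry node, so the boundary value {} is joined with the incoming edge(s)): IN[B0] = {} ∩ OUT[B1] = {}
Applying B0's transfer function to that IN value gives OUT[B0] (row B0 above).

Answer: {d+f}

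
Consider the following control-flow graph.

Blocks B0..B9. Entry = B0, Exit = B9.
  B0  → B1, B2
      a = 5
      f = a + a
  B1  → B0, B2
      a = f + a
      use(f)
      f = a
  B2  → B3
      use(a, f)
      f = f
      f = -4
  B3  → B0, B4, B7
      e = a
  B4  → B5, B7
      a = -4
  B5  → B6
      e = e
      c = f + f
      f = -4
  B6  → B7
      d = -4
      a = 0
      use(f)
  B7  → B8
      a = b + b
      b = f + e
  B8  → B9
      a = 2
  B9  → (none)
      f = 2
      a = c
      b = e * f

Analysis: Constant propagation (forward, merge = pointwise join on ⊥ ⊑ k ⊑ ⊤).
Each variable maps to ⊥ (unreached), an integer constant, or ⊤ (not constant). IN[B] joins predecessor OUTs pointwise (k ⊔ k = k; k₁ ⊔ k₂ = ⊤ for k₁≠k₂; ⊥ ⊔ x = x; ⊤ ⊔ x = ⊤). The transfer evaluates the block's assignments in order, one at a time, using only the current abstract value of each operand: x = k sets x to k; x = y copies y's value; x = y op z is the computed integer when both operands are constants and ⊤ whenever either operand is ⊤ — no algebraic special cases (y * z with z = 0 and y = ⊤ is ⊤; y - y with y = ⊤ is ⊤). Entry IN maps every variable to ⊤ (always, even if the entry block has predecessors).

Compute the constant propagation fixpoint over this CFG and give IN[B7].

Answer: {a: ⊤, b: ⊤, c: ⊤, d: ⊤, e: ⊤, f: -4}

Derivation:
Fixpoint table:
  B0:  IN=(all ⊤)  OUT={a:5, f:10; rest ⊤}
  B1:  IN={a:5, f:10; rest ⊤}  OUT={a:15, f:15; rest ⊤}
  B2:  IN=(all ⊤)  OUT={f:-4; rest ⊤}
  B3:  IN={f:-4; rest ⊤}  OUT={f:-4; rest ⊤}
  B4:  IN={f:-4; rest ⊤}  OUT={a:-4, f:-4; rest ⊤}
  B5:  IN={a:-4, f:-4; rest ⊤}  OUT={a:-4, c:-8, f:-4; rest ⊤}
  B6:  IN={a:-4, c:-8, f:-4; rest ⊤}  OUT={a:0, c:-8, d:-4, f:-4; rest ⊤}
  B7:  IN={f:-4; rest ⊤}  OUT={f:-4; rest ⊤}
  B8:  IN={f:-4; rest ⊤}  OUT={a:2, f:-4; rest ⊤}
  B9:  IN={a:2, f:-4; rest ⊤}  OUT={f:2; rest ⊤}

Merge at B7: IN[B7] = OUT[B3] ⊔ OUT[B4] ⊔ OUT[B6] = {a: ⊤, b: ⊤, c: ⊤, d: ⊤, e: ⊤, f: -4}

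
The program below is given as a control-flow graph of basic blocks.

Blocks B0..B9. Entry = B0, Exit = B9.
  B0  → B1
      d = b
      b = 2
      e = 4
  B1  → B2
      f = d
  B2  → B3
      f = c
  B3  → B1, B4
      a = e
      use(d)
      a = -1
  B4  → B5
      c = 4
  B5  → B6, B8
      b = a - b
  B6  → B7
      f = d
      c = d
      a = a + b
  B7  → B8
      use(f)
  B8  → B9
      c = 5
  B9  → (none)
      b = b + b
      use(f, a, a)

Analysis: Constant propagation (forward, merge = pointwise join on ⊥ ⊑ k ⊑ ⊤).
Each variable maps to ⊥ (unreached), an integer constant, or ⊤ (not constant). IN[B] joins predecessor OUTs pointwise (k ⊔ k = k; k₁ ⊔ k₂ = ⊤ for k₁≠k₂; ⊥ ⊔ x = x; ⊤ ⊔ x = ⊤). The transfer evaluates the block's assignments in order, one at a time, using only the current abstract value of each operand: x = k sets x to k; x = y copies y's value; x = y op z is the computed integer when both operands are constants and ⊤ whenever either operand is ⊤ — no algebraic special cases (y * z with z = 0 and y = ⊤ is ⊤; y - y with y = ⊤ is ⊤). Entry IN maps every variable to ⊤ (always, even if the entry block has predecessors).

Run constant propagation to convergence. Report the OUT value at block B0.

Fixpoint table:
  B0:   IN=(all ⊤)   OUT={b:2, e:4; rest ⊤}
  B1:   IN={b:2, e:4; rest ⊤}   OUT={b:2, e:4; rest ⊤}
  B2:   IN={b:2, e:4; rest ⊤}   OUT={b:2, e:4; rest ⊤}
  B3:   IN={b:2, e:4; rest ⊤}   OUT={a:-1, b:2, e:4; rest ⊤}
  B4:   IN={a:-1, b:2, e:4; rest ⊤}   OUT={a:-1, b:2, c:4, e:4; rest ⊤}
  B5:   IN={a:-1, b:2, c:4, e:4; rest ⊤}   OUT={a:-1, b:-3, c:4, e:4; rest ⊤}
  B6:   IN={a:-1, b:-3, c:4, e:4; rest ⊤}   OUT={a:-4, b:-3, e:4; rest ⊤}
  B7:   IN={a:-4, b:-3, e:4; rest ⊤}   OUT={a:-4, b:-3, e:4; rest ⊤}
  B8:   IN={b:-3, e:4; rest ⊤}   OUT={b:-3, c:5, e:4; rest ⊤}
  B9:   IN={b:-3, c:5, e:4; rest ⊤}   OUT={b:-6, c:5, e:4; rest ⊤}

B0 is the boundary node: IN[B0] = {a: ⊤, b: ⊤, c: ⊤, d: ⊤, e: ⊤, f: ⊤}
Applying B0's transfer function to that IN value gives OUT[B0] (row B0 above).

Answer: {a: ⊤, b: 2, c: ⊤, d: ⊤, e: 4, f: ⊤}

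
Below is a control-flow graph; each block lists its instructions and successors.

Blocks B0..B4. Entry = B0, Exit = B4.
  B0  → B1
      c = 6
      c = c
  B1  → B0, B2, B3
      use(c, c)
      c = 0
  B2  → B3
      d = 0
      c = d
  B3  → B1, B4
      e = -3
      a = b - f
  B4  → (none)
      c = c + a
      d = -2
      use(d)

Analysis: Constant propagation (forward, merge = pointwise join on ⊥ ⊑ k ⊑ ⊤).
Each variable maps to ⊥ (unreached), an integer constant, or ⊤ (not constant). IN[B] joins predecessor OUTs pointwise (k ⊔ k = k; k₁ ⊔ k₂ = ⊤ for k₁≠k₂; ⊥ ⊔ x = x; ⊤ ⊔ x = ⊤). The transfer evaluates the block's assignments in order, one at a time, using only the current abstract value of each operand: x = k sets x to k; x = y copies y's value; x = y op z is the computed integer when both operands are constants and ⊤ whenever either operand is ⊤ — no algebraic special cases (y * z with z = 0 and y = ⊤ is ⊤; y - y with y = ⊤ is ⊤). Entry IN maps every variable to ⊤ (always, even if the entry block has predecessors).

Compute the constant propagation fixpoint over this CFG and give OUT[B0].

Answer: {a: ⊤, b: ⊤, c: 6, d: ⊤, e: ⊤, f: ⊤}

Working:
Fixpoint table:
  B0:  IN=(all ⊤)  OUT={c:6; rest ⊤}
  B1:  IN=(all ⊤)  OUT={c:0; rest ⊤}
  B2:  IN={c:0; rest ⊤}  OUT={c:0, d:0; rest ⊤}
  B3:  IN={c:0; rest ⊤}  OUT={c:0, e:-3; rest ⊤}
  B4:  IN={c:0, e:-3; rest ⊤}  OUT={d:-2, e:-3; rest ⊤}

Merge at B0 (entry node, so the boundary value (all ⊤) is joined with the incoming edge(s)): IN[B0] = (all ⊤) ⊔ OUT[B1] = {a: ⊤, b: ⊤, c: ⊤, d: ⊤, e: ⊤, f: ⊤}
Applying B0's transfer function to that IN value gives OUT[B0] (row B0 above).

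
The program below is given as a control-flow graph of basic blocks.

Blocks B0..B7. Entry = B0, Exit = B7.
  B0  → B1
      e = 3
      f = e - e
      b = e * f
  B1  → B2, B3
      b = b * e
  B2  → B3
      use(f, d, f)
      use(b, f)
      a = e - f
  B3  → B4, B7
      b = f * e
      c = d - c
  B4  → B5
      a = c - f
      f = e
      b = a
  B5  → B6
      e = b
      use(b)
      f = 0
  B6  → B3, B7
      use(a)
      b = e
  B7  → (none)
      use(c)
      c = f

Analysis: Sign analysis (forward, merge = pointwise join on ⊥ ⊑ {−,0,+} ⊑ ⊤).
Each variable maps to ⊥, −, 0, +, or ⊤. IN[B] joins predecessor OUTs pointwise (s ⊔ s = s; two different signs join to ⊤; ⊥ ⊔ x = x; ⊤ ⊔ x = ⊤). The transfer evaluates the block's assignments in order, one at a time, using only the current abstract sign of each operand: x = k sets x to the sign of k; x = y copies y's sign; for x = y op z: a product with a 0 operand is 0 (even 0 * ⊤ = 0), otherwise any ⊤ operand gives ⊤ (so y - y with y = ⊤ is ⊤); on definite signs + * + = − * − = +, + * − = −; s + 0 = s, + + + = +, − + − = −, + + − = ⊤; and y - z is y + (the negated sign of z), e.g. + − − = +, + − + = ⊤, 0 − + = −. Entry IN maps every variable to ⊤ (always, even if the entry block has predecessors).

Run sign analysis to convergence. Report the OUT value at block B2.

Per-block solution:
  B0: | IN=(all ⊤) | OUT={e:+; rest ⊤}
  B1: | IN={e:+; rest ⊤} | OUT={e:+; rest ⊤}
  B2: | IN={e:+; rest ⊤} | OUT={e:+; rest ⊤}
  B3: | IN=(all ⊤) | OUT=(all ⊤)
  B4: | IN=(all ⊤) | OUT=(all ⊤)
  B5: | IN=(all ⊤) | OUT={f:0; rest ⊤}
  B6: | IN={f:0; rest ⊤} | OUT={f:0; rest ⊤}
  B7: | IN=(all ⊤) | OUT=(all ⊤)

Merge at B2: IN[B2] = OUT[B1] = {a: ⊤, b: ⊤, c: ⊤, d: ⊤, e: +, f: ⊤}
Applying B2's transfer function to that IN value gives OUT[B2] (row B2 above).

Answer: {a: ⊤, b: ⊤, c: ⊤, d: ⊤, e: +, f: ⊤}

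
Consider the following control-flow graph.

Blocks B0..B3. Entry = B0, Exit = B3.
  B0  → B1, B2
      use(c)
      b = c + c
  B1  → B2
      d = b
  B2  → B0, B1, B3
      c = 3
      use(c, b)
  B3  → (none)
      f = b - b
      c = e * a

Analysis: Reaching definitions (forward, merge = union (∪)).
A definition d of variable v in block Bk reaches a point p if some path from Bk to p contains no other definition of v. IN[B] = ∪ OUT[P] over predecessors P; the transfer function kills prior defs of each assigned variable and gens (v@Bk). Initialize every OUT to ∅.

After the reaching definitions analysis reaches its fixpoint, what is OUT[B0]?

Answer: {b@B0, c@B2, d@B1}

Working:
Per-block solution:
  B0: | IN={b@B0, c@B2, d@B1} | OUT={b@B0, c@B2, d@B1}
  B1: | IN={b@B0, c@B2, d@B1} | OUT={b@B0, c@B2, d@B1}
  B2: | IN={b@B0, c@B2, d@B1} | OUT={b@B0, c@B2, d@B1}
  B3: | IN={b@B0, c@B2, d@B1} | OUT={b@B0, c@B3, d@B1, f@B3}

Merge at B0 (entry node, so the boundary value {} is joined with the incoming edge(s)): IN[B0] = {} ⊔ OUT[B2] = {b@B0, c@B2, d@B1}
Applying B0's transfer function to that IN value gives OUT[B0] (row B0 above).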